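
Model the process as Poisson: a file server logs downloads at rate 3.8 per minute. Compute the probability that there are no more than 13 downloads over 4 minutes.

0.3444

Over the interval, μ = 3.8 × 4 = 15.2 (4 minutes).
P(N ≤ 13) = Σ_{j=0}^{13} e^(−μ) μ^j/j! ≈ 0.3444.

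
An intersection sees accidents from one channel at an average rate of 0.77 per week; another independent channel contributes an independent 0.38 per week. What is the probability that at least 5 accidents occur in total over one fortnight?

0.0838

Independent Poisson processes superpose: combined rate λ = 0.77 + 0.38 = 1.15 per week.
Over the interval, μ = 1.15 × 2 = 2.3 (a fortnight = 2 weeks).
P(N ≥ 5) = 1 − P(N ≤ 4) ≈ 0.0838.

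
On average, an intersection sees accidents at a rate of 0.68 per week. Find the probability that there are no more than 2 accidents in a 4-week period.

Over the interval, μ = 0.68 × 4 = 2.72 (a 4-week period = 4 weeks).
P(N ≤ 2) = Σ_{j=0}^{2} e^(−μ) μ^j/j! ≈ 0.4887.

0.4887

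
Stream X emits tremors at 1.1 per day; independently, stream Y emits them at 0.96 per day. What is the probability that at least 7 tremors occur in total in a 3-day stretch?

Independent Poisson processes superpose: combined rate λ = 1.1 + 0.96 = 2.06 per day.
Over the interval, μ = 2.06 × 3 = 6.18 (a 3-day stretch = 3 days).
P(N ≥ 7) = 1 − P(N ≤ 6) ≈ 0.4226.

0.4226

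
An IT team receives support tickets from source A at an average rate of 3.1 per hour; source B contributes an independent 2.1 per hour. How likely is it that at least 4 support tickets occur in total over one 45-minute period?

Independent Poisson processes superpose: combined rate λ = 3.1 + 2.1 = 5.2 per hour.
Over the interval, μ = 5.2 × 0.75 = 3.9 (a 45-minute period = 0.75 hours).
P(N ≥ 4) = 1 − P(N ≤ 3) ≈ 0.5468.

0.5468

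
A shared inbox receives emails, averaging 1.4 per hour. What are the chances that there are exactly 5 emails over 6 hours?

Over the interval, μ = 1.4 × 6 = 8.4 (6 hours).
P(N = 5) = e^(−μ) μ^5/5! = e^(−8.4) · 8.4^5/120 ≈ 0.0784.

0.0784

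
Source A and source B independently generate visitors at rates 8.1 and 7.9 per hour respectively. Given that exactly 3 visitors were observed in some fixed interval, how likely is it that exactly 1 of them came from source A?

Given the total, each event is independently from source A with probability p = λ_A/(λ_A+λ_B) = 8.1/16 ≈ 0.5062.
So K ~ Binomial(3, 8.1/16): P(K = 1) = C(3,1) · (8.1/16)^1 · (7.9/16)^2 ≈ 0.3703.

0.3703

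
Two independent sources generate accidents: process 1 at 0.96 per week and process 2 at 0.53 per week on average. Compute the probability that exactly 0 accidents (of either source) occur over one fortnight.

Independent Poisson processes superpose: combined rate λ = 0.96 + 0.53 = 1.49 per week.
Over the interval, μ = 1.49 × 2 = 2.98 (a fortnight = 2 weeks).
P(N = 0) = e^(−2.98) · 2.98^0/0! ≈ 0.0508.

0.0508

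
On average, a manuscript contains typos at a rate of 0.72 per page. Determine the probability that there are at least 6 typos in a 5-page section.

0.1559

Over the interval, μ = 0.72 × 5 = 3.6 (a 5-page section = 5 pages).
P(N ≥ 6) = 1 − P(N ≤ 5) = 1 − Σ_{j=0}^{5} e^(−μ) μ^j/j! ≈ 0.1559.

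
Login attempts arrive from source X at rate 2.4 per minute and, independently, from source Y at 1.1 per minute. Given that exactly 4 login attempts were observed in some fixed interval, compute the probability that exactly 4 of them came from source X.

0.2211

Given the total, each event is independently from source X with probability p = λ_X/(λ_X+λ_Y) = 2.4/3.5 ≈ 0.6857.
So K ~ Binomial(4, 2.4/3.5): P(K = 4) = C(4,4) · (2.4/3.5)^4 · (1.1/3.5)^0 ≈ 0.2211.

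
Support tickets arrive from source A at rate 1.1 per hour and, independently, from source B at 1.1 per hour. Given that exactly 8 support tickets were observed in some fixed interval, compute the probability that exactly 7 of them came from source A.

Given the total, each event is independently from source A with probability p = λ_A/(λ_A+λ_B) = 1.1/2.2 = 0.5000.
So K ~ Binomial(8, 1.1/2.2): P(K = 7) = C(8,7) · (1.1/2.2)^7 · (1.1/2.2)^1 ≈ 0.0312.

0.0312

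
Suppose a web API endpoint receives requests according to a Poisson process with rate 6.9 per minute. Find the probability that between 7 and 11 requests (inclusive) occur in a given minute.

With mean μ = 6.9 per minute,
P(7 ≤ N ≤ 11) = Σ_{j=7}^{11} e^(−6.9) · 6.9^j/j! ≈ 0.4863.

0.4863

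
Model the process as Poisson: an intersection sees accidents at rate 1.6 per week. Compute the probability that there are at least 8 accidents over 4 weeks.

0.3127

Over the interval, μ = 1.6 × 4 = 6.4 (4 weeks).
P(N ≥ 8) = 1 − P(N ≤ 7) = 1 − Σ_{j=0}^{7} e^(−μ) μ^j/j! ≈ 0.3127.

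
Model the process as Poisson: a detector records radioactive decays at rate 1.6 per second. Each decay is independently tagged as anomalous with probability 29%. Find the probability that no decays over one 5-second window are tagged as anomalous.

0.0983

Thinning: the decays that are tagged as anomalous themselves form a Poisson process with rate 0.29 × 1.6 = 0.464 per second.
Over the interval, μ = 0.464 × 5 = 2.32 (a 5-second window = 5 seconds).
P(N = 0) = e^(−2.32) · 2.32^0/0! ≈ 0.0983.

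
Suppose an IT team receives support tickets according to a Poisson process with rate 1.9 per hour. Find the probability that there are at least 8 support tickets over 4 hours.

Over the interval, μ = 1.9 × 4 = 7.6 (4 hours).
P(N ≥ 8) = 1 − P(N ≤ 7) = 1 − Σ_{j=0}^{7} e^(−μ) μ^j/j! ≈ 0.4900.

0.4900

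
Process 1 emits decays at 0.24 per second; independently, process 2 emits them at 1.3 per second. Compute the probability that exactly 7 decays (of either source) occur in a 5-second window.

Independent Poisson processes superpose: combined rate λ = 0.24 + 1.3 = 1.54 per second.
Over the interval, μ = 1.54 × 5 = 7.7 (a 5-second window = 5 seconds).
P(N = 7) = e^(−7.7) · 7.7^7/7! ≈ 0.1442.

0.1442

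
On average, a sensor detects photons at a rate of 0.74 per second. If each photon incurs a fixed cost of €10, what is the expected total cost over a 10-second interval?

€74

E[N] = 0.74 × 10 = 7.4 (a 10-second interval = 10 seconds); E[cost] = 7.4 × €10 = €74.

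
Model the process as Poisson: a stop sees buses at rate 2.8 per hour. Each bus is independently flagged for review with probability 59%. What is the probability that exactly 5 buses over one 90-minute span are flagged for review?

Thinning: the buses that are flagged for review themselves form a Poisson process with rate 0.59 × 2.8 = 1.652 per hour.
Over the interval, μ = 1.652 × 1.5 = 2.478 (a 90-minute span = 1.5 hours).
P(N = 5) = e^(−2.478) · 2.478^5/5! ≈ 0.0653.

0.0653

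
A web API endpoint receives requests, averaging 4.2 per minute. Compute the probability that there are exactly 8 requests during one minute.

With mean μ = 4.2 per minute,
P(N = 8) = e^(−μ) μ^8/8! = e^(−4.2) · 4.2^8/40320 ≈ 0.0360.

0.0360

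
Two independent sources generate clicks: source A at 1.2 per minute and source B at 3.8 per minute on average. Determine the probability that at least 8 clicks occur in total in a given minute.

Independent Poisson processes superpose: combined rate λ = 1.2 + 3.8 = 5 per minute.
So μ = 5.
P(N ≥ 8) = 1 − P(N ≤ 7) ≈ 0.1334.

0.1334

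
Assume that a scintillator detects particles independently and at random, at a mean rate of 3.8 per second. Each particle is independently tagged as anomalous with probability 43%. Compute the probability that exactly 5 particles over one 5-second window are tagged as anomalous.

0.0859

Thinning: the particles that are tagged as anomalous themselves form a Poisson process with rate 0.43 × 3.8 = 1.634 per second.
Over the interval, μ = 1.634 × 5 = 8.17 (a 5-second window = 5 seconds).
P(N = 5) = e^(−8.17) · 8.17^5/5! ≈ 0.0859.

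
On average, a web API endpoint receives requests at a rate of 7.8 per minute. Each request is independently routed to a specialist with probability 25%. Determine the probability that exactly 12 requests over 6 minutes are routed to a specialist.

0.1139

Thinning: the requests that are routed to a specialist themselves form a Poisson process with rate 0.25 × 7.8 = 1.95 per minute.
Over the interval, μ = 1.95 × 6 = 11.7 (6 minutes).
P(N = 12) = e^(−11.7) · 11.7^12/12! ≈ 0.1139.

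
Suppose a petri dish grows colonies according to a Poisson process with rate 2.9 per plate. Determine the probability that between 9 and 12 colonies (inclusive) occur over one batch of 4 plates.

0.4386

Over the interval, μ = 2.9 × 4 = 11.6 (a batch of 4 plates = 4 plates).
P(9 ≤ N ≤ 12) = Σ_{j=9}^{12} e^(−11.6) · 11.6^j/j! ≈ 0.4386.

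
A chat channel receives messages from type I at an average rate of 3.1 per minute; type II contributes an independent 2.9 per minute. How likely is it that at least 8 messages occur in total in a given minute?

Independent Poisson processes superpose: combined rate λ = 3.1 + 2.9 = 6 per minute.
So μ = 6.
P(N ≥ 8) = 1 − P(N ≤ 7) ≈ 0.2560.

0.2560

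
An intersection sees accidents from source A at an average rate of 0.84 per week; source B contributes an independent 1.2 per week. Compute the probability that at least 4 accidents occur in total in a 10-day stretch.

0.3336

Independent Poisson processes superpose: combined rate λ = 0.84 + 1.2 = 2.04 per week.
Over the interval, μ = 2.04 × 10/7 ≈ 2.91429 (a 10-day stretch = 10/7 weeks).
P(N ≥ 4) = 1 − P(N ≤ 3) ≈ 0.3336.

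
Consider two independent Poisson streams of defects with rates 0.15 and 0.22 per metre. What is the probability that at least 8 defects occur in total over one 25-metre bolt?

Independent Poisson processes superpose: combined rate λ = 0.15 + 0.22 = 0.37 per metre.
Over the interval, μ = 0.37 × 25 = 9.25 (a 25-metre bolt = 25 metres).
P(N ≥ 8) = 1 − P(N ≤ 7) ≈ 0.7046.

0.7046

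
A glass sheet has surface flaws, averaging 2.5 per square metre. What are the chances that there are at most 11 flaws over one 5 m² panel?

0.4058

Over the interval, μ = 2.5 × 5 = 12.5 (a 5 m² panel = 5 square metres).
P(N ≤ 11) = Σ_{j=0}^{11} e^(−μ) μ^j/j! ≈ 0.4058.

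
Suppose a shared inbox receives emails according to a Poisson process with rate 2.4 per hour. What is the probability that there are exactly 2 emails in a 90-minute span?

Over the interval, μ = 2.4 × 1.5 = 3.6 (a 90-minute span = 1.5 hours).
P(N = 2) = e^(−μ) μ^2/2! = e^(−3.6) · 3.6^2/2 ≈ 0.1771.

0.1771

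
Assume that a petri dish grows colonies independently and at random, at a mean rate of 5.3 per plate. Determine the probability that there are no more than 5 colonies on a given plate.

With mean μ = 5.3 per plate,
P(N ≤ 5) = Σ_{j=0}^{5} e^(−μ) μ^j/j! ≈ 0.5635.

0.5635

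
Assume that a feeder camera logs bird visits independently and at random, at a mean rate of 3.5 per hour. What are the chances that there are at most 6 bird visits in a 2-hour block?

Over the interval, μ = 3.5 × 2 = 7 (a 2-hour block = 2 hours).
P(N ≤ 6) = Σ_{j=0}^{6} e^(−μ) μ^j/j! ≈ 0.4497.

0.4497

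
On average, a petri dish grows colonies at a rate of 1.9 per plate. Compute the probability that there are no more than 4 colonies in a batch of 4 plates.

Over the interval, μ = 1.9 × 4 = 7.6 (a batch of 4 plates = 4 plates).
P(N ≤ 4) = Σ_{j=0}^{4} e^(−μ) μ^j/j! ≈ 0.1249.

0.1249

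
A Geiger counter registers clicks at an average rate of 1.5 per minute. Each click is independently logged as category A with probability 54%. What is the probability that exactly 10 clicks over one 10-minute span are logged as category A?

0.1017

Thinning: the clicks that are logged as category A themselves form a Poisson process with rate 0.54 × 1.5 = 0.81 per minute.
Over the interval, μ = 0.81 × 10 = 8.1 (a 10-minute span = 10 minutes).
P(N = 10) = e^(−8.1) · 8.1^10/10! ≈ 0.1017.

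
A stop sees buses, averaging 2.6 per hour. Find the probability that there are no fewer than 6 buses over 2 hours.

Over the interval, μ = 2.6 × 2 = 5.2 (2 hours).
P(N ≥ 6) = 1 − P(N ≤ 5) = 1 − Σ_{j=0}^{5} e^(−μ) μ^j/j! ≈ 0.4191.

0.4191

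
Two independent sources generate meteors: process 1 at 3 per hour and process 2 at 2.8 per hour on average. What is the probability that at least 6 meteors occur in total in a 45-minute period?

0.2717

Independent Poisson processes superpose: combined rate λ = 3 + 2.8 = 5.8 per hour.
Over the interval, μ = 5.8 × 0.75 = 4.35 (a 45-minute period = 0.75 hours).
P(N ≥ 6) = 1 − P(N ≤ 5) ≈ 0.2717.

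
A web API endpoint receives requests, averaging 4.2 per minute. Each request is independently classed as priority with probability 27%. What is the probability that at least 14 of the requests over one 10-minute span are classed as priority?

Thinning: the requests that are classed as priority themselves form a Poisson process with rate 0.27 × 4.2 = 1.134 per minute.
Over the interval, μ = 1.134 × 10 = 11.34 (a 10-minute span = 10 minutes).
P(N ≥ 14) = 1 − P(N ≤ 13) ≈ 0.2511.

0.2511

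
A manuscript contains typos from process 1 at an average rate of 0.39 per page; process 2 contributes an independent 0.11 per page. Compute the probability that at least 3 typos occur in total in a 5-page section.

Independent Poisson processes superpose: combined rate λ = 0.39 + 0.11 = 0.5 per page.
Over the interval, μ = 0.5 × 5 = 2.5 (a 5-page section = 5 pages).
P(N ≥ 3) = 1 − P(N ≤ 2) ≈ 0.4562.

0.4562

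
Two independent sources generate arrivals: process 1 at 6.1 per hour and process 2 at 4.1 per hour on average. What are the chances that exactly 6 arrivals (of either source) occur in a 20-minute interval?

Independent Poisson processes superpose: combined rate λ = 6.1 + 4.1 = 10.2 per hour.
Over the interval, μ = 10.2 × 1/3 = 3.4 (a 20-minute interval = 1/3 hours).
P(N = 6) = e^(−3.4) · 3.4^6/6! ≈ 0.0716.

0.0716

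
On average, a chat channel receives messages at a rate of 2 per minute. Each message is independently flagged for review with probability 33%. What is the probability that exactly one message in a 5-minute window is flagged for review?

0.1217

Thinning: the messages that are flagged for review themselves form a Poisson process with rate 0.33 × 2 = 0.66 per minute.
Over the interval, μ = 0.66 × 5 = 3.3 (a 5-minute window = 5 minutes).
P(N = 1) = e^(−3.3) · 3.3^1/1! ≈ 0.1217.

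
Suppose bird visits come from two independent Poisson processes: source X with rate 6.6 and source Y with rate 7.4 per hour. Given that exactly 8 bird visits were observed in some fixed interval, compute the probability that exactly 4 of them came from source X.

Given the total, each event is independently from source X with probability p = λ_X/(λ_X+λ_Y) = 6.6/14 ≈ 0.4714.
So K ~ Binomial(8, 6.6/14): P(K = 4) = C(8,4) · (6.6/14)^4 · (7.4/14)^4 ≈ 0.2699.

0.2699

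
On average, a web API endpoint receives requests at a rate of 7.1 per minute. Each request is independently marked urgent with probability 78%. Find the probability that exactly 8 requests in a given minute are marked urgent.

Thinning: the requests that are marked urgent themselves form a Poisson process with rate 0.78 × 7.1 = 5.538 per minute.
So μ = 5.538.
P(N = 8) = e^(−5.538) · 5.538^8/8! ≈ 0.0863.

0.0863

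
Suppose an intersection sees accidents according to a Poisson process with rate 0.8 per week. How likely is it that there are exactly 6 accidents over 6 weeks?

0.1398

Over the interval, μ = 0.8 × 6 = 4.8 (6 weeks).
P(N = 6) = e^(−μ) μ^6/6! = e^(−4.8) · 4.8^6/720 ≈ 0.1398.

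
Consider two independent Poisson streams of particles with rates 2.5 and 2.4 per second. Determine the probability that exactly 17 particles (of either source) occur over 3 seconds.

0.0811

Independent Poisson processes superpose: combined rate λ = 2.5 + 2.4 = 4.9 per second.
Over the interval, μ = 4.9 × 3 = 14.7 (3 seconds).
P(N = 17) = e^(−14.7) · 14.7^17/17! ≈ 0.0811.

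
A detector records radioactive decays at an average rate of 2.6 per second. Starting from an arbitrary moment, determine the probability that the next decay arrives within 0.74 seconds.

Inter-arrival times are exponential with rate λ = 2.6 per second.
P(T ≤ 0.74) = 1 − e^(−λt) = 1 − e^(−2.6 × 0.74) = 1 − e^(−1.924) ≈ 0.8540.

0.8540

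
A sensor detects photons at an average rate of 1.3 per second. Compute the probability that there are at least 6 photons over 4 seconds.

0.4191

Over the interval, μ = 1.3 × 4 = 5.2 (4 seconds).
P(N ≥ 6) = 1 − P(N ≤ 5) = 1 − Σ_{j=0}^{5} e^(−μ) μ^j/j! ≈ 0.4191.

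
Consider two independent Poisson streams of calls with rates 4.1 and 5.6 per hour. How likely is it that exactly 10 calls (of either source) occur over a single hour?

0.1245

Independent Poisson processes superpose: combined rate λ = 4.1 + 5.6 = 9.7 per hour.
So μ = 9.7.
P(N = 10) = e^(−9.7) · 9.7^10/10! ≈ 0.1245.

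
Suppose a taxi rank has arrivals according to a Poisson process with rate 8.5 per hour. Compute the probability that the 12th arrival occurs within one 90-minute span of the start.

0.6210

Over the interval, μ = 8.5 × 1.5 = 12.75 (a 90-minute span = 1.5 hours).
The 12th arrival falls in the interval iff at least 12 events occur there: P(S_12 ≤ t) = P(N ≥ 12) = 1 − P(N ≤ 11) ≈ 0.6210.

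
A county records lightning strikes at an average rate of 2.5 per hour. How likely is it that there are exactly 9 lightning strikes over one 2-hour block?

Over the interval, μ = 2.5 × 2 = 5 (a 2-hour block = 2 hours).
P(N = 9) = e^(−μ) μ^9/9! = e^(−5) · 5^9/362880 ≈ 0.0363.

0.0363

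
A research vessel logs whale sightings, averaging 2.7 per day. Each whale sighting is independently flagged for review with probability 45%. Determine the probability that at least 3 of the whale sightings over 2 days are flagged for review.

0.4381

Thinning: the whale sightings that are flagged for review themselves form a Poisson process with rate 0.45 × 2.7 = 1.215 per day.
Over the interval, μ = 1.215 × 2 = 2.43 (2 days).
P(N ≥ 3) = 1 − P(N ≤ 2) ≈ 0.4381.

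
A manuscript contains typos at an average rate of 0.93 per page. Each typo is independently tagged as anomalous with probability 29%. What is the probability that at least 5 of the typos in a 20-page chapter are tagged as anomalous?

0.6257

Thinning: the typos that are tagged as anomalous themselves form a Poisson process with rate 0.29 × 0.93 = 0.2697 per page.
Over the interval, μ = 0.2697 × 20 = 5.394 (a 20-page chapter = 20 pages).
P(N ≥ 5) = 1 − P(N ≤ 4) ≈ 0.6257.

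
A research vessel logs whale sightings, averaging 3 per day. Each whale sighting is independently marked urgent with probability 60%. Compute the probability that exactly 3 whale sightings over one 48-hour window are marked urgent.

0.2125

Thinning: the whale sightings that are marked urgent themselves form a Poisson process with rate 0.6 × 3 = 1.8 per day.
Over the interval, μ = 1.8 × 2 = 3.6 (a 48-hour window = 2 days).
P(N = 3) = e^(−3.6) · 3.6^3/3! ≈ 0.2125.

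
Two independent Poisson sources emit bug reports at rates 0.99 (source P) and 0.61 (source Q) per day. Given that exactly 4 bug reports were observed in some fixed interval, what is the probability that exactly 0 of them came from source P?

0.0211

Given the total, each event is independently from source P with probability p = λ_P/(λ_P+λ_Q) = 0.99/1.6 ≈ 0.6187.
So K ~ Binomial(4, 0.99/1.6): P(K = 0) = C(4,0) · (0.99/1.6)^0 · (0.61/1.6)^4 ≈ 0.0211.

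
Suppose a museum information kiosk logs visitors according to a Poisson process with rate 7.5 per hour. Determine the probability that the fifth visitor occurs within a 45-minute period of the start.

0.6616

Over the interval, μ = 7.5 × 0.75 = 5.625 (a 45-minute period = 0.75 hours).
The fifth arrival falls in the interval iff at least 5 events occur there: P(S_5 ≤ t) = P(N ≥ 5) = 1 − P(N ≤ 4) ≈ 0.6616.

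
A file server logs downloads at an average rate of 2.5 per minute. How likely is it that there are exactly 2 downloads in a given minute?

With mean μ = 2.5 per minute,
P(N = 2) = e^(−μ) μ^2/2! = e^(−2.5) · 2.5^2/2 ≈ 0.2565.

0.2565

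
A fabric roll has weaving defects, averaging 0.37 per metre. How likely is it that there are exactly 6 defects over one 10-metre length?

Over the interval, μ = 0.37 × 10 = 3.7 (a 10-metre length = 10 metres).
P(N = 6) = e^(−μ) μ^6/6! = e^(−3.7) · 3.7^6/720 ≈ 0.0881.

0.0881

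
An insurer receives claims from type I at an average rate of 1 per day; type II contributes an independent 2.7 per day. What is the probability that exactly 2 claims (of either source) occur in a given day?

Independent Poisson processes superpose: combined rate λ = 1 + 2.7 = 3.7 per day.
So μ = 3.7.
P(N = 2) = e^(−3.7) · 3.7^2/2! ≈ 0.1692.

0.1692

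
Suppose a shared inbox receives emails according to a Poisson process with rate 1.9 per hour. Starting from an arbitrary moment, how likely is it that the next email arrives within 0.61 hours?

Inter-arrival times are exponential with rate λ = 1.9 per hour.
P(T ≤ 0.61) = 1 − e^(−λt) = 1 − e^(−1.9 × 0.61) = 1 − e^(−1.159) ≈ 0.6862.

0.6862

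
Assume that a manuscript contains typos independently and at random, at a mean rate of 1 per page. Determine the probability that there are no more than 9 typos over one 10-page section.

Over the interval, μ = 1 × 10 = 10 (a 10-page section = 10 pages).
P(N ≤ 9) = Σ_{j=0}^{9} e^(−μ) μ^j/j! ≈ 0.4579.

0.4579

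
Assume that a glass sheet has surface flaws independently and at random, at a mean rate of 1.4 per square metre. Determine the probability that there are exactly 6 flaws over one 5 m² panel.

0.1490

Over the interval, μ = 1.4 × 5 = 7 (a 5 m² panel = 5 square metres).
P(N = 6) = e^(−μ) μ^6/6! = e^(−7) · 7^6/720 ≈ 0.1490.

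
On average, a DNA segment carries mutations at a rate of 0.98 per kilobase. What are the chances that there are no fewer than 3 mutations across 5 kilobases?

0.8667

Over the interval, μ = 0.98 × 5 = 4.9 (5 kilobases).
P(N ≥ 3) = 1 − P(N ≤ 2) = 1 − Σ_{j=0}^{2} e^(−μ) μ^j/j! ≈ 0.8667.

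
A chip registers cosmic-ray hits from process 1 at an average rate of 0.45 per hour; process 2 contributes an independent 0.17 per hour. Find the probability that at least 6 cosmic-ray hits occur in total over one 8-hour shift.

0.3770

Independent Poisson processes superpose: combined rate λ = 0.45 + 0.17 = 0.62 per hour.
Over the interval, μ = 0.62 × 8 = 4.96 (an 8-hour shift = 8 hours).
P(N ≥ 6) = 1 − P(N ≤ 5) ≈ 0.3770.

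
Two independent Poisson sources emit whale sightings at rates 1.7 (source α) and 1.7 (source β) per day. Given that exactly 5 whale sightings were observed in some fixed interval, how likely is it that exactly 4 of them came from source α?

0.1562

Given the total, each event is independently from source α with probability p = λ_α/(λ_α+λ_β) = 1.7/3.4 = 0.5000.
So K ~ Binomial(5, 1.7/3.4): P(K = 4) = C(5,4) · (1.7/3.4)^4 · (1.7/3.4)^1 ≈ 0.1562.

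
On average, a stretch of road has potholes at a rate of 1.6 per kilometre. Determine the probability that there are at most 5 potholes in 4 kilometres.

0.3837

Over the interval, μ = 1.6 × 4 = 6.4 (4 kilometres).
P(N ≤ 5) = Σ_{j=0}^{5} e^(−μ) μ^j/j! ≈ 0.3837.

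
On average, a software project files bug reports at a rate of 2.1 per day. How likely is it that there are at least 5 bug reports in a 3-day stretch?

Over the interval, μ = 2.1 × 3 = 6.3 (a 3-day stretch = 3 days).
P(N ≥ 5) = 1 − P(N ≤ 4) = 1 − Σ_{j=0}^{4} e^(−μ) μ^j/j! ≈ 0.7531.

0.7531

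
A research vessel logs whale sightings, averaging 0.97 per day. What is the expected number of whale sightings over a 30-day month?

E[N] = λt = 0.97 × 30 = 29.1 (a 30-day month = 30 days).

29.1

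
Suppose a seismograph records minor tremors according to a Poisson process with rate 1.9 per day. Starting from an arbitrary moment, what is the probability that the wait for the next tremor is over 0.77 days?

0.2315

The wait for the next event is exponential with rate λ = 1.9 per day.
P(T > 0.77) = e^(−λt) = e^(−1.9 × 0.77) = e^(−1.463) ≈ 0.2315.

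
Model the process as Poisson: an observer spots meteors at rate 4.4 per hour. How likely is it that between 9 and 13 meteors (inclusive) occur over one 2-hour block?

Over the interval, μ = 4.4 × 2 = 8.8 (a 2-hour block = 2 hours).
P(9 ≤ N ≤ 13) = Σ_{j=9}^{13} e^(−8.8) · 8.8^j/j! ≈ 0.4535.

0.4535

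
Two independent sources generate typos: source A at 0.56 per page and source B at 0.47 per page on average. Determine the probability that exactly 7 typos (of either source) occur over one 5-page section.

Independent Poisson processes superpose: combined rate λ = 0.56 + 0.47 = 1.03 per page.
Over the interval, μ = 1.03 × 5 = 5.15 (a 5-page section = 5 pages).
P(N = 7) = e^(−5.15) · 5.15^7/7! ≈ 0.1106.

0.1106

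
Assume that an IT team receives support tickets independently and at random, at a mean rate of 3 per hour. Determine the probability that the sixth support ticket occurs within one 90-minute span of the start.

0.2971

Over the interval, μ = 3 × 1.5 = 4.5 (a 90-minute span = 1.5 hours).
The sixth arrival falls in the interval iff at least 6 events occur there: P(S_6 ≤ t) = P(N ≥ 6) = 1 − P(N ≤ 5) ≈ 0.2971.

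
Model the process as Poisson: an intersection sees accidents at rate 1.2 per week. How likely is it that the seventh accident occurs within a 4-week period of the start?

Over the interval, μ = 1.2 × 4 = 4.8 (a 4-week period = 4 weeks).
The seventh arrival falls in the interval iff at least 7 events occur there: P(S_7 ≤ t) = P(N ≥ 7) = 1 − P(N ≤ 6) ≈ 0.2092.

0.2092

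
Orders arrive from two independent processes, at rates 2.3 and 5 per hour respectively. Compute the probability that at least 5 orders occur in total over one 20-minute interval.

0.1001

Independent Poisson processes superpose: combined rate λ = 2.3 + 5 = 7.3 per hour.
Over the interval, μ = 7.3 × 1/3 ≈ 2.43333 (a 20-minute interval = 1/3 hours).
P(N ≥ 5) = 1 − P(N ≤ 4) ≈ 0.1001.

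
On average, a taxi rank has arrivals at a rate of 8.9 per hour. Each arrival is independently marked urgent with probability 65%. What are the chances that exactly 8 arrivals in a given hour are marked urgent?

Thinning: the arrivals that are marked urgent themselves form a Poisson process with rate 0.65 × 8.9 = 5.785 per hour.
So μ = 5.785.
P(N = 8) = e^(−5.785) · 5.785^8/8! ≈ 0.0956.

0.0956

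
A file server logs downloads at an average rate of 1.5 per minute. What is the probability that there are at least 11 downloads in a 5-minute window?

0.1378

Over the interval, μ = 1.5 × 5 = 7.5 (a 5-minute window = 5 minutes).
P(N ≥ 11) = 1 − P(N ≤ 10) = 1 − Σ_{j=0}^{10} e^(−μ) μ^j/j! ≈ 0.1378.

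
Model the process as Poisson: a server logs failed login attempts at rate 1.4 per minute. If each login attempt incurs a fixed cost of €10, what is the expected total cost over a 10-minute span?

E[N] = 1.4 × 10 = 14 (a 10-minute span = 10 minutes); E[cost] = 14 × €10 = €140.

€140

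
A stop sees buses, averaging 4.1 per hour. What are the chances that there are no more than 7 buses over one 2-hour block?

0.4254

Over the interval, μ = 4.1 × 2 = 8.2 (a 2-hour block = 2 hours).
P(N ≤ 7) = Σ_{j=0}^{7} e^(−μ) μ^j/j! ≈ 0.4254.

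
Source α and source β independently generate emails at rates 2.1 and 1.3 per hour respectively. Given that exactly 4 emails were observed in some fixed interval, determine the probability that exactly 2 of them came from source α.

Given the total, each event is independently from source α with probability p = λ_α/(λ_α+λ_β) = 2.1/3.4 ≈ 0.6176.
So K ~ Binomial(4, 2.1/3.4): P(K = 2) = C(4,2) · (2.1/3.4)^2 · (1.3/3.4)^2 ≈ 0.3346.

0.3346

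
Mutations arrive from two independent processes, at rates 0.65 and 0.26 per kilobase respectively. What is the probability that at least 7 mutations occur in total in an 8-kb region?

Independent Poisson processes superpose: combined rate λ = 0.65 + 0.26 = 0.91 per kilobase.
Over the interval, μ = 0.91 × 8 = 7.28 (an 8-kb region = 8 kilobases).
P(N ≥ 7) = 1 − P(N ≤ 6) ≈ 0.5911.

0.5911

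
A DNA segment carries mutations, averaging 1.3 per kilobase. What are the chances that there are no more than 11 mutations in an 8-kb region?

0.6505

Over the interval, μ = 1.3 × 8 = 10.4 (an 8-kb region = 8 kilobases).
P(N ≤ 11) = Σ_{j=0}^{11} e^(−μ) μ^j/j! ≈ 0.6505.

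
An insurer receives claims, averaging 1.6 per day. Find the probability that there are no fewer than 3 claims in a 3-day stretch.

Over the interval, μ = 1.6 × 3 = 4.8 (a 3-day stretch = 3 days).
P(N ≥ 3) = 1 − P(N ≤ 2) = 1 − Σ_{j=0}^{2} e^(−μ) μ^j/j! ≈ 0.8575.

0.8575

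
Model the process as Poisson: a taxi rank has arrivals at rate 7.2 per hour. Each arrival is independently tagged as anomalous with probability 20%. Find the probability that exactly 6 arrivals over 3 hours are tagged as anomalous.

Thinning: the arrivals that are tagged as anomalous themselves form a Poisson process with rate 0.2 × 7.2 = 1.44 per hour.
Over the interval, μ = 1.44 × 3 = 4.32 (3 hours).
P(N = 6) = e^(−4.32) · 4.32^6/6! ≈ 0.1201.

0.1201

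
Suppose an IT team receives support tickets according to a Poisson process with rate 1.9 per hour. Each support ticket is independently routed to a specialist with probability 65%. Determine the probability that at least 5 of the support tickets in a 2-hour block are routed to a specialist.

0.1049

Thinning: the support tickets that are routed to a specialist themselves form a Poisson process with rate 0.65 × 1.9 = 1.235 per hour.
Over the interval, μ = 1.235 × 2 = 2.47 (a 2-hour block = 2 hours).
P(N ≥ 5) = 1 − P(N ≤ 4) ≈ 0.1049.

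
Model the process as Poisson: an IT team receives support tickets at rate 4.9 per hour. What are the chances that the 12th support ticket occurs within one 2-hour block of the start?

0.2807

Over the interval, μ = 4.9 × 2 = 9.8 (a 2-hour block = 2 hours).
The 12th arrival falls in the interval iff at least 12 events occur there: P(S_12 ≤ t) = P(N ≥ 12) = 1 − P(N ≤ 11) ≈ 0.2807.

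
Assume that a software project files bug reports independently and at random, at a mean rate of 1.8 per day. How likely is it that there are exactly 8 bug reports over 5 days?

Over the interval, μ = 1.8 × 5 = 9 (5 days).
P(N = 8) = e^(−μ) μ^8/8! = e^(−9) · 9^8/40320 ≈ 0.1318.

0.1318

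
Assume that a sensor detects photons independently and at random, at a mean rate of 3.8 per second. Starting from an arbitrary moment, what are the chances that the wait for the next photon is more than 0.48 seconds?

The wait for the next event is exponential with rate λ = 3.8 per second.
P(T > 0.48) = e^(−λt) = e^(−3.8 × 0.48) = e^(−1.824) ≈ 0.1614.

0.1614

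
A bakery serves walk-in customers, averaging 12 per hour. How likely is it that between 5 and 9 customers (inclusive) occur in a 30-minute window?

Over the interval, μ = 12 × 0.5 = 6 (a 30-minute window = 0.5 hours).
P(5 ≤ N ≤ 9) = Σ_{j=5}^{9} e^(−6) · 6^j/j! ≈ 0.6310.

0.6310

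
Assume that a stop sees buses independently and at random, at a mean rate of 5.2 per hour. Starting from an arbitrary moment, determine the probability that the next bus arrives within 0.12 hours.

0.4642

Inter-arrival times are exponential with rate λ = 5.2 per hour.
P(T ≤ 0.12) = 1 − e^(−λt) = 1 − e^(−5.2 × 0.12) = 1 − e^(−0.624) ≈ 0.4642.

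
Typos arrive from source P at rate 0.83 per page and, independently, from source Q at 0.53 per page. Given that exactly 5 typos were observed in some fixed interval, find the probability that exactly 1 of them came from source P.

0.0704

Given the total, each event is independently from source P with probability p = λ_P/(λ_P+λ_Q) = 0.83/1.36 ≈ 0.6103.
So K ~ Binomial(5, 0.83/1.36): P(K = 1) = C(5,1) · (0.83/1.36)^1 · (0.53/1.36)^4 ≈ 0.0704.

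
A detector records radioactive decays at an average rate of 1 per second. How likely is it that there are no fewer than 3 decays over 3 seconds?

Over the interval, μ = 1 × 3 = 3 (3 seconds).
P(N ≥ 3) = 1 − P(N ≤ 2) = 1 − Σ_{j=0}^{2} e^(−μ) μ^j/j! ≈ 0.5768.

0.5768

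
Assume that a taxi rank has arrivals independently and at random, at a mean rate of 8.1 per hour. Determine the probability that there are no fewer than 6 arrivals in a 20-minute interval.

0.0567

Over the interval, μ = 8.1 × 1/3 = 2.7 (a 20-minute interval = 1/3 hours).
P(N ≥ 6) = 1 − P(N ≤ 5) = 1 − Σ_{j=0}^{5} e^(−μ) μ^j/j! ≈ 0.0567.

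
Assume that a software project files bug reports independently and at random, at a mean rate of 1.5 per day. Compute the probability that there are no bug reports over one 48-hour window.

Over the interval, μ = 1.5 × 2 = 3 (a 48-hour window = 2 days).
P(N = 0) = e^(−μ) μ^0/0! = e^(−3) · 3^0/1 ≈ 0.0498.

0.0498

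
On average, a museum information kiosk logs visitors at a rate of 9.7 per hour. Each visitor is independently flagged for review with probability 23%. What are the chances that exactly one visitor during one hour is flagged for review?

0.2397

Thinning: the visitors that are flagged for review themselves form a Poisson process with rate 0.23 × 9.7 = 2.231 per hour.
So μ = 2.231.
P(N = 1) = e^(−2.231) · 2.231^1/1! ≈ 0.2397.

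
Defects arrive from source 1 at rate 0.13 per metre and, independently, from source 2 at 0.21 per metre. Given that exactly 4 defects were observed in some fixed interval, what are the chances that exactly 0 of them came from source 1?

0.1455

Given the total, each event is independently from source 1 with probability p = λ_1/(λ_1+λ_2) = 0.13/0.34 ≈ 0.3824.
So K ~ Binomial(4, 0.13/0.34): P(K = 0) = C(4,0) · (0.13/0.34)^0 · (0.21/0.34)^4 ≈ 0.1455.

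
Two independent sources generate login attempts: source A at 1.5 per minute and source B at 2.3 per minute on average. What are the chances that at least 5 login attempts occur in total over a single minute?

Independent Poisson processes superpose: combined rate λ = 1.5 + 2.3 = 3.8 per minute.
So μ = 3.8.
P(N ≥ 5) = 1 − P(N ≤ 4) ≈ 0.3322.

0.3322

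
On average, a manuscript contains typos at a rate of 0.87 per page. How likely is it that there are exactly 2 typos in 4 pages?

0.1865

Over the interval, μ = 0.87 × 4 = 3.48 (4 pages).
P(N = 2) = e^(−μ) μ^2/2! = e^(−3.48) · 3.48^2/2 ≈ 0.1865.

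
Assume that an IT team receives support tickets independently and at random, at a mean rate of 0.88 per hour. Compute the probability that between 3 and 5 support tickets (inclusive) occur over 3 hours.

0.4395

Over the interval, μ = 0.88 × 3 = 2.64 (3 hours).
P(3 ≤ N ≤ 5) = Σ_{j=3}^{5} e^(−2.64) · 2.64^j/j! ≈ 0.4395.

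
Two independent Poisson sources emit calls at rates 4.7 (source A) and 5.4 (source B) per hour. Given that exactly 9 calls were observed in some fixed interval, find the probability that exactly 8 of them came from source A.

Given the total, each event is independently from source A with probability p = λ_A/(λ_A+λ_B) = 4.7/10.1 ≈ 0.4653.
So K ~ Binomial(9, 4.7/10.1): P(K = 8) = C(9,8) · (4.7/10.1)^8 · (5.4/10.1)^1 ≈ 0.0106.

0.0106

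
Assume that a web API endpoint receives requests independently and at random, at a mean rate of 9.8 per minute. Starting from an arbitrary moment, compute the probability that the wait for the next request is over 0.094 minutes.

The wait for the next event is exponential with rate λ = 9.8 per minute.
P(T > 0.094) = e^(−λt) = e^(−9.8 × 0.094) = e^(−0.9212) ≈ 0.3980.

0.3980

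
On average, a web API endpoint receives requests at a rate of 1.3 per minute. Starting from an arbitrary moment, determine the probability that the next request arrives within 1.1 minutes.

0.7607

Inter-arrival times are exponential with rate λ = 1.3 per minute.
P(T ≤ 1.1) = 1 − e^(−λt) = 1 − e^(−1.3 × 1.1) = 1 − e^(−1.43) ≈ 0.7607.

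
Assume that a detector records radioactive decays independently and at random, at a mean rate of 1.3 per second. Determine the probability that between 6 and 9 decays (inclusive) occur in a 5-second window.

Over the interval, μ = 1.3 × 5 = 6.5 (a 5-second window = 5 seconds).
P(6 ≤ N ≤ 9) = Σ_{j=6}^{9} e^(−6.5) · 6.5^j/j! ≈ 0.5083.

0.5083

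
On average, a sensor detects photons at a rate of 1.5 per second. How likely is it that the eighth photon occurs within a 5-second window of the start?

Over the interval, μ = 1.5 × 5 = 7.5 (a 5-second window = 5 seconds).
The eighth arrival falls in the interval iff at least 8 events occur there: P(S_8 ≤ t) = P(N ≥ 8) = 1 − P(N ≤ 7) ≈ 0.4754.

0.4754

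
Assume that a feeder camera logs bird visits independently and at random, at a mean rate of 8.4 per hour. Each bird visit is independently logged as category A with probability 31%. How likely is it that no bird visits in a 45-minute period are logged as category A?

Thinning: the bird visits that are logged as category A themselves form a Poisson process with rate 0.31 × 8.4 = 2.604 per hour.
Over the interval, μ = 2.604 × 0.75 = 1.953 (a 45-minute period = 0.75 hours).
P(N = 0) = e^(−1.953) · 1.953^0/0! ≈ 0.1418.

0.1418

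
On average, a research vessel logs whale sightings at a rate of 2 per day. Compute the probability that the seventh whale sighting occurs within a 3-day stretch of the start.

Over the interval, μ = 2 × 3 = 6 (a 3-day stretch = 3 days).
The seventh arrival falls in the interval iff at least 7 events occur there: P(S_7 ≤ t) = P(N ≥ 7) = 1 − P(N ≤ 6) ≈ 0.3937.

0.3937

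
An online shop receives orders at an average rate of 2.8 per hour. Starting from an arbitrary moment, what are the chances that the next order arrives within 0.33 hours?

Inter-arrival times are exponential with rate λ = 2.8 per hour.
P(T ≤ 0.33) = 1 − e^(−λt) = 1 − e^(−2.8 × 0.33) = 1 − e^(−0.924) ≈ 0.6031.

0.6031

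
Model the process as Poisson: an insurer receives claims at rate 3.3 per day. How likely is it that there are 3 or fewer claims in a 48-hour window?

Over the interval, μ = 3.3 × 2 = 6.6 (a 48-hour window = 2 days).
P(N ≤ 3) = Σ_{j=0}^{3} e^(−μ) μ^j/j! ≈ 0.1052.

0.1052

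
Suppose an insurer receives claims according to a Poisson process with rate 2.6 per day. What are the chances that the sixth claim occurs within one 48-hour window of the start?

0.4191

Over the interval, μ = 2.6 × 2 = 5.2 (a 48-hour window = 2 days).
The sixth arrival falls in the interval iff at least 6 events occur there: P(S_6 ≤ t) = P(N ≥ 6) = 1 − P(N ≤ 5) ≈ 0.4191.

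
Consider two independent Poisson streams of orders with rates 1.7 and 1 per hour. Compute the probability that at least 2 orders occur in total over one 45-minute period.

0.6007

Independent Poisson processes superpose: combined rate λ = 1.7 + 1 = 2.7 per hour.
Over the interval, μ = 2.7 × 0.75 = 2.025 (a 45-minute period = 0.75 hours).
P(N ≥ 2) = 1 − P(N ≤ 1) ≈ 0.6007.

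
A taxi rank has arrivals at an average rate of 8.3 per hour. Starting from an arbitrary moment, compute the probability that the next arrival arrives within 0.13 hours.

0.6601

Inter-arrival times are exponential with rate λ = 8.3 per hour.
P(T ≤ 0.13) = 1 − e^(−λt) = 1 − e^(−8.3 × 0.13) = 1 − e^(−1.079) ≈ 0.6601.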